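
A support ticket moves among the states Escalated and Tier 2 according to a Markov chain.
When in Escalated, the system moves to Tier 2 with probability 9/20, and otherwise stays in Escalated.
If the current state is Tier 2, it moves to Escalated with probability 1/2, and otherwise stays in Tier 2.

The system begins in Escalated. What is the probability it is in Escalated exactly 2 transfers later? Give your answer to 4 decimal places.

0.5275

Sum over the intermediate state after 1 transfer:
P = P(Escalated→Escalated)·P(Escalated→Escalated) + P(Escalated→Tier 2)·P(Tier 2→Escalated)
  = 0.55×0.55 + 0.45×0.5
  = 0.3025 + 0.2250 = 0.5275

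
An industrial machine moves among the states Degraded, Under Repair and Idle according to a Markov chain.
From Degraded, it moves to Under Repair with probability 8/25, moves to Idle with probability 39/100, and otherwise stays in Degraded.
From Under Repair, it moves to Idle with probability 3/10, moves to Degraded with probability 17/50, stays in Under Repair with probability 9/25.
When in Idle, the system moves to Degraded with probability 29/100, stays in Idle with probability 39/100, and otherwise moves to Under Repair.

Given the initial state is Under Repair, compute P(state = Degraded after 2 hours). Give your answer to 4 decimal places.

0.3080

Sum over the intermediate state after 1 hour:
P = P(Under Repair→Degraded)·P(Degraded→Degraded) + P(Under Repair→Under Repair)·P(Under Repair→Degraded) + P(Under Repair→Idle)·P(Idle→Degraded)
  = 0.34×0.29 + 0.36×0.34 + 0.3×0.29
  = 0.0986 + 0.1224 + 0.0870 = 0.3080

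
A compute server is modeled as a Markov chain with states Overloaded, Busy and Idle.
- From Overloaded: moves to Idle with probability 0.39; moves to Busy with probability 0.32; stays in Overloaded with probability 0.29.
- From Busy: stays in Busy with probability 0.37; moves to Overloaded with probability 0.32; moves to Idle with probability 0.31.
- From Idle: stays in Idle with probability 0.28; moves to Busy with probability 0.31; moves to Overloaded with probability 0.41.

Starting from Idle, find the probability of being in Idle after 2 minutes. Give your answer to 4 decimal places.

0.3344

Sum over the intermediate state after 1 minute:
P = P(Idle→Overloaded)·P(Overloaded→Idle) + P(Idle→Busy)·P(Busy→Idle) + P(Idle→Idle)·P(Idle→Idle)
  = 0.41×0.39 + 0.31×0.31 + 0.28×0.28
  = 0.1599 + 0.0961 + 0.0784 = 0.3344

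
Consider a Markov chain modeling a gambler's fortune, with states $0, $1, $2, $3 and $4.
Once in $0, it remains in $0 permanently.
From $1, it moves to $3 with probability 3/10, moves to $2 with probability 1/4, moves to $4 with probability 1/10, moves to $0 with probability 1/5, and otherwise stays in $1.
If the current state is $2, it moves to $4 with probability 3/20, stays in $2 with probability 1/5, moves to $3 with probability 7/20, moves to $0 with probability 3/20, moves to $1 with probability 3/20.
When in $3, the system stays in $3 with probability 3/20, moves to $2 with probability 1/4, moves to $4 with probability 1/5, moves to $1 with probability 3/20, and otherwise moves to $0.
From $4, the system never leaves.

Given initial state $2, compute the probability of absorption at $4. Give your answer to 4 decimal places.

Let h(s) be the probability of absorption at $4 starting from transient state s. Then h($4) = 1 and h($0) = 0. By first-step analysis:
h($1) = 0.2·0 + 0.15·h($1) + 0.25·h($2) + 0.3·h($3) + 0.1·1
h($2) = 0.15·0 + 0.15·h($1) + 0.2·h($2) + 0.35·h($3) + 0.15·1
h($3) = 0.25·0 + 0.15·h($1) + 0.25·h($2) + 0.15·h($3) + 0.2·1
Solving: h($1) = 0.4081, h($2) = 0.4573, h($3) = 0.4418.
Starting from $2, the probability is 0.4573.

0.4573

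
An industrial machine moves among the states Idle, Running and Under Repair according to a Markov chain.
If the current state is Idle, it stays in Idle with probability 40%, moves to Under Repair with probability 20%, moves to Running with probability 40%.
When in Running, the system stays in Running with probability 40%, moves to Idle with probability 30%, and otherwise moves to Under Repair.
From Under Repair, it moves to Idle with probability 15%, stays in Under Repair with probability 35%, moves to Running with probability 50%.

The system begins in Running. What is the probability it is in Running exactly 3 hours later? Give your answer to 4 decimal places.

Propagate the distribution vector 3 hours from Running.
After 0 hours: (0.0000, 1.0000, 0.0000)
After 1 hour: (0.3000, 0.4000, 0.3000)
After 2 hours: (0.2850, 0.4300, 0.2850)
After 3 hours: (0.2858, 0.4285, 0.2858)
P(in Running after 3 hours) = 0.4285

0.4285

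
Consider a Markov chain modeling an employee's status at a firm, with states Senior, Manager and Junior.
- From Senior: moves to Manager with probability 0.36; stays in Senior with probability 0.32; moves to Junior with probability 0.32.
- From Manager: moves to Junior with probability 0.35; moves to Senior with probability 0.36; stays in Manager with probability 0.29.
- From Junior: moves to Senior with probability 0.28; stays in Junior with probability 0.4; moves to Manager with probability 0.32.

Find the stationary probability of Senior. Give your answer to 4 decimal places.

Let the stationary distribution be π with π = πP and π_1 + π_2 + π_3 = 1.
π_1 = 0.32·π_1 + 0.36·π_2 + 0.28·π_3
π_2 = 0.36·π_1 + 0.29·π_2 + 0.32·π_3
Solving with the normalization constraint gives π = (0.3186, 0.3231, 0.3584).
So the stationary probability of Senior is 0.3186.

0.3186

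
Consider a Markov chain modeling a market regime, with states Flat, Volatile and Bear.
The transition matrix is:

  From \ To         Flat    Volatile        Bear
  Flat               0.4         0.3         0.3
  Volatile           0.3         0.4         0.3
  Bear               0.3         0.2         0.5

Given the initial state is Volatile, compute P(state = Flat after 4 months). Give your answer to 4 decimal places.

Propagate the distribution vector 4 months from Volatile.
After 0 months: (0.0000, 1.0000, 0.0000)
After 1 month: (0.3000, 0.4000, 0.3000)
After 2 months: (0.3300, 0.3100, 0.3600)
After 3 months: (0.3330, 0.2950, 0.3720)
After 4 months: (0.3333, 0.2923, 0.3744)
P(in Flat after 4 months) = 0.3333

0.3333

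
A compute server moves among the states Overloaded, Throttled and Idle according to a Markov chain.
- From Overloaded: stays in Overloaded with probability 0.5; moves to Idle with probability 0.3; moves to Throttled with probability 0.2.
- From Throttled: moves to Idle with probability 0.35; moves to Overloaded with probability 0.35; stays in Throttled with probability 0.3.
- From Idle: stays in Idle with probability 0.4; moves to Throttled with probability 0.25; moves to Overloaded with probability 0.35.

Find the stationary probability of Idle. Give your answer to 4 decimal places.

Let the stationary distribution be π with π = πP and π_1 + π_2 + π_3 = 1.
π_1 = 0.5·π_1 + 0.35·π_2 + 0.35·π_3
π_2 = 0.2·π_1 + 0.3·π_2 + 0.25·π_3
Solving with the normalization constraint gives π = (0.4118, 0.2415, 0.3467).
So the stationary probability of Idle is 0.3467.

0.3467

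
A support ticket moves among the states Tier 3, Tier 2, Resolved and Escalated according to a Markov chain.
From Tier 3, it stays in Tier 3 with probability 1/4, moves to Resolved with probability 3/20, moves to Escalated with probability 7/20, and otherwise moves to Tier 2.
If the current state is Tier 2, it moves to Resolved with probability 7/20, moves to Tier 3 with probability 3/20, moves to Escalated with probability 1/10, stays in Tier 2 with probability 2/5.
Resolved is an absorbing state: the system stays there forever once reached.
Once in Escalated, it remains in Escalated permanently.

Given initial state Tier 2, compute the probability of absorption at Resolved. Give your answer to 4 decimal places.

0.6909

Let h(s) be the probability of absorption at Resolved starting from transient state s. Then h(Resolved) = 1 and h(Escalated) = 0. By first-step analysis:
h(Tier 3) = 0.25·h(Tier 3) + 0.25·h(Tier 2) + 0.15·1 + 0.35·0
h(Tier 2) = 0.15·h(Tier 3) + 0.4·h(Tier 2) + 0.35·1 + 0.1·0
Solving: h(Tier 3) = 0.4303, h(Tier 2) = 0.6909.
Starting from Tier 2, the probability is 0.6909.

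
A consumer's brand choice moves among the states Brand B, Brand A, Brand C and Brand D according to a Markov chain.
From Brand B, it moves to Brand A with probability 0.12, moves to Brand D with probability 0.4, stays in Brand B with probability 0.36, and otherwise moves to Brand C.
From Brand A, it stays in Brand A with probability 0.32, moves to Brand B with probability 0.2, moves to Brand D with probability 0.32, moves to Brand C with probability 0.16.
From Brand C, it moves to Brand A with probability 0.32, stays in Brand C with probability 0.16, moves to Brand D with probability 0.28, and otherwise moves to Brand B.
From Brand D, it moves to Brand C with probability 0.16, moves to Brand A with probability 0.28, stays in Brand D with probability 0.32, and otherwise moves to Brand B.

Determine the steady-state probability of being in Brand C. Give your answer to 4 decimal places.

Let the stationary distribution be π with π = πP and π_1 + π_2 + π_3 + π_4 = 1.
π_1 = 0.36·π_1 + 0.2·π_2 + 0.24·π_3 + 0.24·π_4
π_2 = 0.12·π_1 + 0.32·π_2 + 0.32·π_3 + 0.28·π_4
π_3 = 0.12·π_1 + 0.16·π_2 + 0.16·π_3 + 0.16·π_4
Solving with the normalization constraint gives π = (0.2612, 0.2544, 0.1496, 0.3349).
So the stationary probability of Brand C is 0.1496.

0.1496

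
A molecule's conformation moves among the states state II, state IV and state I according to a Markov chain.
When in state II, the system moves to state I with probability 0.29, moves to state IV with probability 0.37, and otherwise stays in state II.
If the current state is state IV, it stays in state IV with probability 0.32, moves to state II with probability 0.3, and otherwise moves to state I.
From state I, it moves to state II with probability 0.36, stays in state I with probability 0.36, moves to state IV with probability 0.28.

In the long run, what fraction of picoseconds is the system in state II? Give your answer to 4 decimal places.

Let the stationary distribution be π with π = πP and π_1 + π_2 + π_3 = 1.
π_1 = 0.34·π_1 + 0.3·π_2 + 0.36·π_3
π_2 = 0.37·π_1 + 0.32·π_2 + 0.28·π_3
Solving with the normalization constraint gives π = (0.3339, 0.3230, 0.3431).
So the stationary probability of state II is 0.3339.

0.3339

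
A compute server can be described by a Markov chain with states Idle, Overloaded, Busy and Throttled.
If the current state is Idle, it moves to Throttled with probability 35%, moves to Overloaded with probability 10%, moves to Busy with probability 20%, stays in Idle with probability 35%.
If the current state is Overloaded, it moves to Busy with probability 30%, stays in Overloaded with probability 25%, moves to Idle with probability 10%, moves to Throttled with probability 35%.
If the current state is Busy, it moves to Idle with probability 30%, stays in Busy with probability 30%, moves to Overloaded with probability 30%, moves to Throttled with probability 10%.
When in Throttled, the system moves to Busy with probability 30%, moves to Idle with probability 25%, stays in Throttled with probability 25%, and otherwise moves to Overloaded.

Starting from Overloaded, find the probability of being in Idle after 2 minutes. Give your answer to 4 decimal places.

0.2375

Propagate the distribution vector 2 minutes from Overloaded.
After 0 minutes: (0.0000, 1.0000, 0.0000, 0.0000)
After 1 minute: (0.1000, 0.2500, 0.3000, 0.3500)
After 2 minutes: (0.2375, 0.2325, 0.2900, 0.2400)
P(in Idle after 2 minutes) = 0.2375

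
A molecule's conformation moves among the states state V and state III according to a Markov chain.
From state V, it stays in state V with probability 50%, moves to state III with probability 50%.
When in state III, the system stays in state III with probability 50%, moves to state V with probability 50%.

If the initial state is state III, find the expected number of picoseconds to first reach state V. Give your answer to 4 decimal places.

2.0000

Let t(s) be the expected number of picoseconds to first reach state V from state s, with t(state V) = 0. Conditioning on the first picosecond:
t(state III) = 1 + 0.5·t(state III)
Solving: t(state III) = 2.0000.
Expected picoseconds from state III to state V: 2.0000.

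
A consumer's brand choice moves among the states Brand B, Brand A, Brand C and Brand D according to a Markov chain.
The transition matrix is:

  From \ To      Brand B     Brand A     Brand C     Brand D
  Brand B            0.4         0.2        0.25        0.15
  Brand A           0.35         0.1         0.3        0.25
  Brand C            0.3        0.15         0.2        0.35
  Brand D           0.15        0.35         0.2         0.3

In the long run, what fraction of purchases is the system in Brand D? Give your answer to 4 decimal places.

0.2562

Let the stationary distribution be π with π = πP and π_1 + π_2 + π_3 + π_4 = 1.
π_1 = 0.4·π_1 + 0.35·π_2 + 0.3·π_3 + 0.15·π_4
π_2 = 0.2·π_1 + 0.1·π_2 + 0.15·π_3 + 0.35·π_4
π_3 = 0.25·π_1 + 0.3·π_2 + 0.2·π_3 + 0.2·π_4
Solving with the normalization constraint gives π = (0.3021, 0.2060, 0.2357, 0.2562).
So the stationary probability of Brand D is 0.2562.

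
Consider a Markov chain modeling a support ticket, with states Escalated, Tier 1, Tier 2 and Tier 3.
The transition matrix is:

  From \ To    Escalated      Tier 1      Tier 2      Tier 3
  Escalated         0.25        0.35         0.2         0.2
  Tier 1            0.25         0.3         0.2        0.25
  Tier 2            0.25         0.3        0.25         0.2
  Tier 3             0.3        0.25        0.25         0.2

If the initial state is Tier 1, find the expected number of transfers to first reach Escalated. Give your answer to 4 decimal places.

3.8259

Let t(s) be the expected number of transfers to first reach Escalated from state s, with t(Escalated) = 0. Conditioning on the first transfer:
t(Tier 1) = 1 + 0.3·t(Tier 1) + 0.2·t(Tier 2) + 0.25·t(Tier 3)
t(Tier 2) = 1 + 0.3·t(Tier 1) + 0.25·t(Tier 2) + 0.2·t(Tier 3)
t(Tier 3) = 1 + 0.25·t(Tier 1) + 0.25·t(Tier 2) + 0.2·t(Tier 3)
Solving: t(Tier 1) = 3.8259, t(Tier 2) = 3.8355, t(Tier 3) = 3.6442.
Expected transfers from Tier 1 to Escalated: 3.8259.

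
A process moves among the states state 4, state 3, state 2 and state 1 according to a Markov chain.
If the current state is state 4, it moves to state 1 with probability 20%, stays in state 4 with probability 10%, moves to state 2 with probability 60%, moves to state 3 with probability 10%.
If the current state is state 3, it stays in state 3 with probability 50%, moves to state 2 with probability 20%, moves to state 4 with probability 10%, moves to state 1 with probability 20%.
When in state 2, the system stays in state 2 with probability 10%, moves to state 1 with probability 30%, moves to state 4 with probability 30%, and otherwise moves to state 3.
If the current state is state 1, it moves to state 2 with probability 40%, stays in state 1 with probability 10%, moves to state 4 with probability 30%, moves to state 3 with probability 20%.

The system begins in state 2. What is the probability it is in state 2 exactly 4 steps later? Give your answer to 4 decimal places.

0.3007

Propagate the distribution vector 4 steps from state 2.
After 0 steps: (0.0000, 0.0000, 1.0000, 0.0000)
After 1 step: (0.3000, 0.3000, 0.1000, 0.3000)
After 2 steps: (0.1800, 0.2700, 0.3700, 0.1800)
After 3 steps: (0.2100, 0.3000, 0.2710, 0.2190)
After 4 steps: (0.1980, 0.2961, 0.3007, 0.2052)
P(in state 2 after 4 steps) = 0.3007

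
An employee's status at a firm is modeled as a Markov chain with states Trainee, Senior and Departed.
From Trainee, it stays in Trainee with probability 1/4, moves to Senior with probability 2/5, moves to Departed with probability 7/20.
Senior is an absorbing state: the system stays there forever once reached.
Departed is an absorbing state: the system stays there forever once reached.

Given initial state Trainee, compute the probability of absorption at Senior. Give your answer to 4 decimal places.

0.5333

Let h(s) be the probability of absorption at Senior starting from transient state s. Then h(Senior) = 1 and h(Departed) = 0. By first-step analysis:
h(Trainee) = 0.25·h(Trainee) + 0.4·1 + 0.35·0
Solving: h(Trainee) = 0.5333.
Starting from Trainee, the probability is 0.5333.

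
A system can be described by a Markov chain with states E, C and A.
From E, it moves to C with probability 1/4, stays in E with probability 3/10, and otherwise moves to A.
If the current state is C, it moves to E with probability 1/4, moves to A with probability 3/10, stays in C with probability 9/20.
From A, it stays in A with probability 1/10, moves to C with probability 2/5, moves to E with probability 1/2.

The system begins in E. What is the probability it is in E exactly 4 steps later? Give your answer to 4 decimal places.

Propagate the distribution vector 4 steps from E.
After 0 steps: (1.0000, 0.0000, 0.0000)
After 1 step: (0.3000, 0.2500, 0.4500)
After 2 steps: (0.3775, 0.3675, 0.2550)
After 3 steps: (0.3326, 0.3618, 0.3056)
After 4 steps: (0.3430, 0.3682, 0.2888)
P(in E after 4 steps) = 0.3430

0.3430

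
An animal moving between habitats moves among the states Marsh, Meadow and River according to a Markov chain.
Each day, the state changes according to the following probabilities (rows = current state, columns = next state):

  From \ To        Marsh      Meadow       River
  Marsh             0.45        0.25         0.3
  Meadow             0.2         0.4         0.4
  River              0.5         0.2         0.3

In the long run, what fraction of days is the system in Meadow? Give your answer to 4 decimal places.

Let the stationary distribution be π with π = πP and π_1 + π_2 + π_3 = 1.
π_1 = 0.45·π_1 + 0.2·π_2 + 0.5·π_3
π_2 = 0.25·π_1 + 0.4·π_2 + 0.2·π_3
Solving with the normalization constraint gives π = (0.3977, 0.2749, 0.3275).
So the stationary probability of Meadow is 0.2749.

0.2749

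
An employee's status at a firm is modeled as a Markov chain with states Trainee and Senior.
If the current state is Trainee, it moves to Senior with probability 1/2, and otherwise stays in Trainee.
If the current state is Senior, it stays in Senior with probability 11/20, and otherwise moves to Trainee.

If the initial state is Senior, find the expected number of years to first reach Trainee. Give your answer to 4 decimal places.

2.2222

Let t(s) be the expected number of years to first reach Trainee from state s, with t(Trainee) = 0. Conditioning on the first year:
t(Senior) = 1 + 0.55·t(Senior)
Solving: t(Senior) = 2.2222.
Expected years from Senior to Trainee: 2.2222.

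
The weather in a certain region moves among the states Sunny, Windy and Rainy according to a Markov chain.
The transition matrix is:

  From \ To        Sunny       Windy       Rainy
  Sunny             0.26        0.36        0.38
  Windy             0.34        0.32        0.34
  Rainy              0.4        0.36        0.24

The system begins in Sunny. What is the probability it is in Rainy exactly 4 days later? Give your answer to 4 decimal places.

0.3210

Propagate the distribution vector 4 days from Sunny.
After 0 days: (1.0000, 0.0000, 0.0000)
After 1 day: (0.2600, 0.3600, 0.3800)
After 2 days: (0.3420, 0.3456, 0.3124)
After 3 days: (0.3314, 0.3462, 0.3224)
After 4 days: (0.3328, 0.3462, 0.3210)
P(in Rainy after 4 days) = 0.3210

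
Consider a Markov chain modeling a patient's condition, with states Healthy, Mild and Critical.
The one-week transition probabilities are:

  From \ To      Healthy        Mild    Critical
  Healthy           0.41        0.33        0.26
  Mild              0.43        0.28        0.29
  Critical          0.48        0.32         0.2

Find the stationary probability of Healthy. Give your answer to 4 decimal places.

0.4340

Let the stationary distribution be π with π = πP and π_1 + π_2 + π_3 = 1.
π_1 = 0.41·π_1 + 0.43·π_2 + 0.48·π_3
π_2 = 0.33·π_1 + 0.28·π_2 + 0.32·π_3
Solving with the normalization constraint gives π = (0.4340, 0.3119, 0.2541).
So the stationary probability of Healthy is 0.4340.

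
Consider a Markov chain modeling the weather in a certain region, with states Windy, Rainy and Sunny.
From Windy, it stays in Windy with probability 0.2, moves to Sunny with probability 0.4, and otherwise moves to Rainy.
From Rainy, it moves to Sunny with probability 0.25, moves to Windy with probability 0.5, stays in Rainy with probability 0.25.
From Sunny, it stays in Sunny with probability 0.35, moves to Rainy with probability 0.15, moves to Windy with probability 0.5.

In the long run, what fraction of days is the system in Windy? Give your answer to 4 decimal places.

Let the stationary distribution be π with π = πP and π_1 + π_2 + π_3 = 1.
π_1 = 0.2·π_1 + 0.5·π_2 + 0.5·π_3
π_2 = 0.4·π_1 + 0.25·π_2 + 0.15·π_3
Solving with the normalization constraint gives π = (0.3846, 0.2735, 0.3419).
So the stationary probability of Windy is 0.3846.

0.3846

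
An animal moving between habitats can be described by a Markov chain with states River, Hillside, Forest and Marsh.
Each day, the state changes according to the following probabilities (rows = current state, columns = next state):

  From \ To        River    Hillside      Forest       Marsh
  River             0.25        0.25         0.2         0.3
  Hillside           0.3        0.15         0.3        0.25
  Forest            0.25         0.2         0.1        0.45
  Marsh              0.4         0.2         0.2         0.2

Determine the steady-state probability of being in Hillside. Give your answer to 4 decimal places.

0.2049

Let the stationary distribution be π with π = πP and π_1 + π_2 + π_3 + π_4 = 1.
π_1 = 0.25·π_1 + 0.3·π_2 + 0.25·π_3 + 0.4·π_4
π_2 = 0.25·π_1 + 0.15·π_2 + 0.2·π_3 + 0.2·π_4
π_3 = 0.2·π_1 + 0.3·π_2 + 0.1·π_3 + 0.2·π_4
Solving with the normalization constraint gives π = (0.3039, 0.2049, 0.2004, 0.2907).
So the stationary probability of Hillside is 0.2049.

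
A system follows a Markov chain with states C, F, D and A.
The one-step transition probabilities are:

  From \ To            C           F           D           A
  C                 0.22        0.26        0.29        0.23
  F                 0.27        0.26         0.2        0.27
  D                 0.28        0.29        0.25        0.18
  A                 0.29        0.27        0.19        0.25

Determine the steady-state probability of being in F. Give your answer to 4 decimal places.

0.2693

Let the stationary distribution be π with π = πP and π_1 + π_2 + π_3 + π_4 = 1.
π_1 = 0.22·π_1 + 0.27·π_2 + 0.28·π_3 + 0.29·π_4
π_2 = 0.26·π_1 + 0.26·π_2 + 0.29·π_3 + 0.27·π_4
π_3 = 0.29·π_1 + 0.2·π_2 + 0.25·π_3 + 0.19·π_4
Solving with the normalization constraint gives π = (0.2638, 0.2693, 0.2331, 0.2338).
So the stationary probability of F is 0.2693.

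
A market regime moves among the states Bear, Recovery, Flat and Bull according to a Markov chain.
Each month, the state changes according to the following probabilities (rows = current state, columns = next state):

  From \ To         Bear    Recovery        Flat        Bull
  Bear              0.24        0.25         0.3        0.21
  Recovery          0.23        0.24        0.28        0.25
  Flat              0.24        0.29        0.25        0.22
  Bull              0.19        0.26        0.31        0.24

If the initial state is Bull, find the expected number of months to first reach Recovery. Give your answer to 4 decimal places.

3.7515

Let t(s) be the expected number of months to first reach Recovery from state s, with t(Recovery) = 0. Conditioning on the first month:
t(Bear) = 1 + 0.24·t(Bear) + 0.3·t(Flat) + 0.21·t(Bull)
t(Flat) = 1 + 0.24·t(Bear) + 0.25·t(Flat) + 0.22·t(Bull)
t(Bull) = 1 + 0.19·t(Bear) + 0.31·t(Flat) + 0.24·t(Bull)
Solving: t(Bear) = 3.7921, t(Flat) = 3.6472, t(Bull) = 3.7515.
Expected months from Bull to Recovery: 3.7515.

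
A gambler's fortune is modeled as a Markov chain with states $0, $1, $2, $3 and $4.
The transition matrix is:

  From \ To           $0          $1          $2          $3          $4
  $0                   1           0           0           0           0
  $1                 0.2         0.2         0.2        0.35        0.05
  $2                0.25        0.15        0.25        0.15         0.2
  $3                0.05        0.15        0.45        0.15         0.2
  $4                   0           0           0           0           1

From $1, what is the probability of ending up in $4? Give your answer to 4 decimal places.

0.4201

Let h(s) be the probability of absorption at $4 starting from transient state s. Then h($4) = 1 and h($0) = 0. By first-step analysis:
h($1) = 0.2·0 + 0.2·h($1) + 0.2·h($2) + 0.35·h($3) + 0.05·1
h($2) = 0.25·0 + 0.15·h($1) + 0.25·h($2) + 0.15·h($3) + 0.2·1
h($3) = 0.05·0 + 0.15·h($1) + 0.45·h($2) + 0.15·h($3) + 0.2·1
Solving: h($1) = 0.4201, h($2) = 0.4614, h($3) = 0.5537.
Starting from $1, the probability is 0.4201.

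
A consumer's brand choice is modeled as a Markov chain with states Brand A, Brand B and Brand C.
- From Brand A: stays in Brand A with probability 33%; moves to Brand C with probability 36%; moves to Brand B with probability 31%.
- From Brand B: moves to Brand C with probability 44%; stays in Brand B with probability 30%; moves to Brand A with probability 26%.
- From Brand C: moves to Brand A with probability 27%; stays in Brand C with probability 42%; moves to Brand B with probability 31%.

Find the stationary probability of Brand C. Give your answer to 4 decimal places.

Let the stationary distribution be π with π = πP and π_1 + π_2 + π_3 = 1.
π_1 = 0.33·π_1 + 0.26·π_2 + 0.27·π_3
π_2 = 0.31·π_1 + 0.3·π_2 + 0.31·π_3
Solving with the normalization constraint gives π = (0.2840, 0.3069, 0.4091).
So the stationary probability of Brand C is 0.4091.

0.4091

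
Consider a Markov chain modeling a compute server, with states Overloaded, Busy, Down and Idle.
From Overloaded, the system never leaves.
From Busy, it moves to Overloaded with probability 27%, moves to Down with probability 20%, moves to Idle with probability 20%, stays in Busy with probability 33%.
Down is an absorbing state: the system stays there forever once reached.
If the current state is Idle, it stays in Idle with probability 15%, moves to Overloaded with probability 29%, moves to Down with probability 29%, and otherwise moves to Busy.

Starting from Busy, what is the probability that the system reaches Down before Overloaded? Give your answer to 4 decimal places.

Let h(s) be the probability of absorption at Down starting from transient state s. Then h(Down) = 1 and h(Overloaded) = 0. By first-step analysis:
h(Busy) = 0.27·0 + 0.33·h(Busy) + 0.2·1 + 0.2·h(Idle)
h(Idle) = 0.29·0 + 0.27·h(Busy) + 0.29·1 + 0.15·h(Idle)
Solving: h(Busy) = 0.4423, h(Idle) = 0.4817.
Starting from Busy, the probability is 0.4423.

0.4423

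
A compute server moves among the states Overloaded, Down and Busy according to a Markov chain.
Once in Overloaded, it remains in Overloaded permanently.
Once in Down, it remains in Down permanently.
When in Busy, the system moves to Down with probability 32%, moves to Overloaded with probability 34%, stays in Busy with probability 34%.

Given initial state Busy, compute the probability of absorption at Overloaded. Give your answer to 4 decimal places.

Let h(s) be the probability of absorption at Overloaded starting from transient state s. Then h(Overloaded) = 1 and h(Down) = 0. By first-step analysis:
h(Busy) = 0.34·1 + 0.32·0 + 0.34·h(Busy)
Solving: h(Busy) = 0.5152.
Starting from Busy, the probability is 0.5152.

0.5152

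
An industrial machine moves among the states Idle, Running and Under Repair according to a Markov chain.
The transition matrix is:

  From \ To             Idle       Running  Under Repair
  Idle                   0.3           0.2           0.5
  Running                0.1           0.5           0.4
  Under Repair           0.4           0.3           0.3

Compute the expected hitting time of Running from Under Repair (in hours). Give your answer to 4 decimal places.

Let t(s) be the expected number of hours to first reach Running from state s, with t(Running) = 0. Conditioning on the first hour:
t(Idle) = 1 + 0.3·t(Idle) + 0.5·t(Under Repair)
t(Under Repair) = 1 + 0.4·t(Idle) + 0.3·t(Under Repair)
Solving: t(Idle) = 4.1379, t(Under Repair) = 3.7931.
Expected hours from Under Repair to Running: 3.7931.

3.7931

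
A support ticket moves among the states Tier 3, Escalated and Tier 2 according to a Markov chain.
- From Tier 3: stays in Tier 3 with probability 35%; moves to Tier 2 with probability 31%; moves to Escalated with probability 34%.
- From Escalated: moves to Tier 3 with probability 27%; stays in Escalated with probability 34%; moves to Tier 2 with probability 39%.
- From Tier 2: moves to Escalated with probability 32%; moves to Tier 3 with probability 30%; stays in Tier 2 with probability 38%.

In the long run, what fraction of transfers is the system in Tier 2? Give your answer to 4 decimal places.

Let the stationary distribution be π with π = πP and π_1 + π_2 + π_3 = 1.
π_1 = 0.35·π_1 + 0.27·π_2 + 0.3·π_3
π_2 = 0.34·π_1 + 0.34·π_2 + 0.32·π_3
Solving with the normalization constraint gives π = (0.3053, 0.3328, 0.3620).
So the stationary probability of Tier 2 is 0.3620.

0.3620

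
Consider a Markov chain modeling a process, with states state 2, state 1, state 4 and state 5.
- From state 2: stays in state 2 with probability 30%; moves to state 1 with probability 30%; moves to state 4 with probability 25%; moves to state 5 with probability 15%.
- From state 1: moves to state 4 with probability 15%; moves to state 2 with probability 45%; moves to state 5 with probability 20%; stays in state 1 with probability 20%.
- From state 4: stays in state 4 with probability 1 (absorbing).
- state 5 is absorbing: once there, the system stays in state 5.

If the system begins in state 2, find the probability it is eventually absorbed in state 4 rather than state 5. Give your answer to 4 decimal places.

0.5765

Let h(s) be the probability of absorption at state 4 starting from transient state s. Then h(state 4) = 1 and h(state 5) = 0. By first-step analysis:
h(state 2) = 0.3·h(state 2) + 0.3·h(state 1) + 0.25·1 + 0.15·0
h(state 1) = 0.45·h(state 2) + 0.2·h(state 1) + 0.15·1 + 0.2·0
Solving: h(state 2) = 0.5765, h(state 1) = 0.5118.
Starting from state 2, the probability is 0.5765.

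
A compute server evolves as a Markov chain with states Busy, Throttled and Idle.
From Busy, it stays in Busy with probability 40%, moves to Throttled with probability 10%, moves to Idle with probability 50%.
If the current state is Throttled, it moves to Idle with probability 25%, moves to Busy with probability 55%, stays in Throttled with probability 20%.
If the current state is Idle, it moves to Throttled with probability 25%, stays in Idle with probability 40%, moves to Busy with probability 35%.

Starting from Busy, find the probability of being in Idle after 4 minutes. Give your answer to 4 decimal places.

0.4133

Propagate the distribution vector 4 minutes from Busy.
After 0 minutes: (1.0000, 0.0000, 0.0000)
After 1 minute: (0.4000, 0.1000, 0.5000)
After 2 minutes: (0.3900, 0.1850, 0.4250)
After 3 minutes: (0.4065, 0.1823, 0.4113)
After 4 minutes: (0.4068, 0.1799, 0.4133)
P(in Idle after 4 minutes) = 0.4133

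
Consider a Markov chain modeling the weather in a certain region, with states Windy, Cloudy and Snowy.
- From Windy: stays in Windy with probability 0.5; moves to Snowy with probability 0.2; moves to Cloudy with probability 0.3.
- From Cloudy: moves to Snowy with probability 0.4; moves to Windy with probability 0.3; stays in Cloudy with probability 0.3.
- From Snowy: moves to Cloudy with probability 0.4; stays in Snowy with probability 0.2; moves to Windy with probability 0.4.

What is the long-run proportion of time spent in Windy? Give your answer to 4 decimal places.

Let the stationary distribution be π with π = πP and π_1 + π_2 + π_3 = 1.
π_1 = 0.5·π_1 + 0.3·π_2 + 0.4·π_3
π_2 = 0.3·π_1 + 0.3·π_2 + 0.4·π_3
Solving with the normalization constraint gives π = (0.4082, 0.3265, 0.2653).
So the stationary probability of Windy is 0.4082.

0.4082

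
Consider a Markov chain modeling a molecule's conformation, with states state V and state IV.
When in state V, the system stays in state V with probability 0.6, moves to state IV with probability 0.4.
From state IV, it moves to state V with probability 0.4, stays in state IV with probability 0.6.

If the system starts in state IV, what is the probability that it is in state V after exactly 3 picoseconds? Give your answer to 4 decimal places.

0.4960

Propagate the distribution vector 3 picoseconds from state IV.
After 0 picoseconds: (0.0000, 1.0000)
After 1 picosecond: (0.4000, 0.6000)
After 2 picoseconds: (0.4800, 0.5200)
After 3 picoseconds: (0.4960, 0.5040)
P(in state V after 3 picoseconds) = 0.4960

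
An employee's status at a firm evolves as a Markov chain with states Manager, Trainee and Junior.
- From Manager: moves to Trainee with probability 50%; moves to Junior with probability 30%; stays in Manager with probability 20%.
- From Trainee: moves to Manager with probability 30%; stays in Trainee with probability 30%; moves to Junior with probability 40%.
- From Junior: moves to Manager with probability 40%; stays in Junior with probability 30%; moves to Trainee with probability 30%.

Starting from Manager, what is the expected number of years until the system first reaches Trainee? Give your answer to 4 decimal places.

Let t(s) be the expected number of years to first reach Trainee from state s, with t(Trainee) = 0. Conditioning on the first year:
t(Manager) = 1 + 0.2·t(Manager) + 0.3·t(Junior)
t(Junior) = 1 + 0.4·t(Manager) + 0.3·t(Junior)
Solving: t(Manager) = 2.2727, t(Junior) = 2.7273.
Expected years from Manager to Trainee: 2.2727.

2.2727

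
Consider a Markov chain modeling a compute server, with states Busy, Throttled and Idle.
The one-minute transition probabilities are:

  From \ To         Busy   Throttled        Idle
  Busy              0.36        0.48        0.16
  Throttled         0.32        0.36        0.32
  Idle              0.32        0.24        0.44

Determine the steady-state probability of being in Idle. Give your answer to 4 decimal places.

Let the stationary distribution be π with π = πP and π_1 + π_2 + π_3 = 1.
π_1 = 0.36·π_1 + 0.32·π_2 + 0.32·π_3
π_2 = 0.48·π_1 + 0.36·π_2 + 0.24·π_3
Solving with the normalization constraint gives π = (0.3333, 0.3636, 0.3030).
So the stationary probability of Idle is 0.3030.

0.3030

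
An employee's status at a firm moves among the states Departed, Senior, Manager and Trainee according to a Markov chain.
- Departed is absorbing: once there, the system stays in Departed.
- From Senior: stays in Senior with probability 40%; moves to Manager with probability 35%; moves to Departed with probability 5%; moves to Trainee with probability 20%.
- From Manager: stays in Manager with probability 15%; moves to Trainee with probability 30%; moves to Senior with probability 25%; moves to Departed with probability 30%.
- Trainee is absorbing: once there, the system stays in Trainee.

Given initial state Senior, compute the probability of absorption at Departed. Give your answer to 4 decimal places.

0.3491

Let h(s) be the probability of absorption at Departed starting from transient state s. Then h(Departed) = 1 and h(Trainee) = 0. By first-step analysis:
h(Senior) = 0.05·1 + 0.4·h(Senior) + 0.35·h(Manager) + 0.2·0
h(Manager) = 0.3·1 + 0.25·h(Senior) + 0.15·h(Manager) + 0.3·0
Solving: h(Senior) = 0.3491, h(Manager) = 0.4556.
Starting from Senior, the probability is 0.3491.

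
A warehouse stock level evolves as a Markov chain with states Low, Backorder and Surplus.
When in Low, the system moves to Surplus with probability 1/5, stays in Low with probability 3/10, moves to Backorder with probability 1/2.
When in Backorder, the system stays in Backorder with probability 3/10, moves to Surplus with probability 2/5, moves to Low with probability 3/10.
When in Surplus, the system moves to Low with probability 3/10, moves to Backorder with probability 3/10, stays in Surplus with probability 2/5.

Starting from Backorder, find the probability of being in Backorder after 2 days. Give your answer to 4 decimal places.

0.3600

Sum over the intermediate state after 1 day:
P = P(Backorder→Low)·P(Low→Backorder) + P(Backorder→Backorder)·P(Backorder→Backorder) + P(Backorder→Surplus)·P(Surplus→Backorder)
  = 0.3×0.5 + 0.3×0.3 + 0.4×0.3
  = 0.1500 + 0.0900 + 0.1200 = 0.3600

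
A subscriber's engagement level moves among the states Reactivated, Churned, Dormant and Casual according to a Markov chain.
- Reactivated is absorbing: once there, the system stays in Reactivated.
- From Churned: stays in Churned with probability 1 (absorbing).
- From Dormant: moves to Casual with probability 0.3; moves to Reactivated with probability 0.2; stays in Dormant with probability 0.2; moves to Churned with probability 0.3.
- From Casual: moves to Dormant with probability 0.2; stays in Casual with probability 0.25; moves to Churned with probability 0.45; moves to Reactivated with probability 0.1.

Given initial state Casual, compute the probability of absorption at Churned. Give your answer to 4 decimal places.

Let h(s) be the probability of absorption at Churned starting from transient state s. Then h(Churned) = 1 and h(Reactivated) = 0. By first-step analysis:
h(Dormant) = 0.2·0 + 0.3·1 + 0.2·h(Dormant) + 0.3·h(Casual)
h(Casual) = 0.1·0 + 0.45·1 + 0.2·h(Dormant) + 0.25·h(Casual)
Solving: h(Dormant) = 0.6667, h(Casual) = 0.7778.
Starting from Casual, the probability is 0.7778.

0.7778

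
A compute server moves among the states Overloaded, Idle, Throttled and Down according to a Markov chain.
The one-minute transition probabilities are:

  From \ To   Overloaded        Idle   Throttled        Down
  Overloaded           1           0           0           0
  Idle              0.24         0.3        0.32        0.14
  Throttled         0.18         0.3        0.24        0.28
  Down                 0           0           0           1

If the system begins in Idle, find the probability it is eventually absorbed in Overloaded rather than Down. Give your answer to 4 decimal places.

0.5505

Let h(s) be the probability of absorption at Overloaded starting from transient state s. Then h(Overloaded) = 1 and h(Down) = 0. By first-step analysis:
h(Idle) = 0.24·1 + 0.3·h(Idle) + 0.32·h(Throttled) + 0.14·0
h(Throttled) = 0.18·1 + 0.3·h(Idle) + 0.24·h(Throttled) + 0.28·0
Solving: h(Idle) = 0.5505, h(Throttled) = 0.4541.
Starting from Idle, the probability is 0.5505.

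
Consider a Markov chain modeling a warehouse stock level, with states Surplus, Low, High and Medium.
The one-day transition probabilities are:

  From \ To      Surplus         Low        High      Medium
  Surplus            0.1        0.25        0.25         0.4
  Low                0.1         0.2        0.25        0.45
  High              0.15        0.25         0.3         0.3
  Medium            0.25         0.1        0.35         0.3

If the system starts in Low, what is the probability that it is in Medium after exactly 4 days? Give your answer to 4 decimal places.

Propagate the distribution vector 4 days from Low.
After 0 days: (0.0000, 1.0000, 0.0000, 0.0000)
After 1 day: (0.1000, 0.2000, 0.2500, 0.4500)
After 2 days: (0.1800, 0.1725, 0.3075, 0.3400)
After 3 days: (0.1664, 0.1904, 0.2994, 0.3439)
After 4 days: (0.1666, 0.1889, 0.2994, 0.3452)
P(in Medium after 4 days) = 0.3452

0.3452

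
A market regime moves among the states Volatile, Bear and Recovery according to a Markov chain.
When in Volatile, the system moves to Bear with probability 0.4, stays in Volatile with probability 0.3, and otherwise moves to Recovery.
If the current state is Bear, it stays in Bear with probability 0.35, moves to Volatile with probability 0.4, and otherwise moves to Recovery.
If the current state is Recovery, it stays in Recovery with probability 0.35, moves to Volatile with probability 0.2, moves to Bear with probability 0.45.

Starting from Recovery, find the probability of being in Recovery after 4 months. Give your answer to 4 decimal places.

Propagate the distribution vector 4 months from Recovery.
After 0 months: (0.0000, 0.0000, 1.0000)
After 1 month: (0.2000, 0.4500, 0.3500)
After 2 months: (0.3100, 0.3950, 0.2950)
After 3 months: (0.3100, 0.3950, 0.2950)
After 4 months: (0.3100, 0.3950, 0.2950)
P(in Recovery after 4 months) = 0.2950

0.2950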